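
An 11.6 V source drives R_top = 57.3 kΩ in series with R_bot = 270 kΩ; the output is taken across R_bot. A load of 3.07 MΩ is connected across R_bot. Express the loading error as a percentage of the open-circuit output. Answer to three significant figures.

1.52 %

The divider's output (Thévenin) resistance is R_top‖R_bot = 47.27 kΩ.
Fractional drop under load = R_th/(R_th + R_L) = 47.27 / (47.27 + 3070) = 0.01516.
So the output falls by 1.52 %.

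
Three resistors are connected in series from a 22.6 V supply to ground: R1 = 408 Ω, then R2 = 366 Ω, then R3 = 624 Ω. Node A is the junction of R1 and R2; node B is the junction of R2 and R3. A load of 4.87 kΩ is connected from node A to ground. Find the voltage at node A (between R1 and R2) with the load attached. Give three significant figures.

V ≈ 15.1 V

Below node A the series string R2+R3 = 990.0 Ω sits in parallel with the 4870 Ω load: 822.7 Ω.
V_A = 22.6 × 822.7/(408 + 822.7) = 15.1 V.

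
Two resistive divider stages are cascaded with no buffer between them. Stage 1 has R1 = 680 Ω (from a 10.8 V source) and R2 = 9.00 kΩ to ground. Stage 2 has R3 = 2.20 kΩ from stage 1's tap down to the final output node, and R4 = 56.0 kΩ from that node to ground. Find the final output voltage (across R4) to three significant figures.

Stage 2 presents R3+R4 = 58200 Ω as a load on stage 1's tap.
Stage 1's lower leg becomes R2‖(R3+R4) = 7795 Ω, so V_mid = 10.8 × 7795/8475 = 9.933 V.
Stage 2 is itself unloaded: V_out = V_mid × R4/(R3+R4) = 9.933 × 56000/58200 = 9.56 V.

V_out ≈ 9.56 V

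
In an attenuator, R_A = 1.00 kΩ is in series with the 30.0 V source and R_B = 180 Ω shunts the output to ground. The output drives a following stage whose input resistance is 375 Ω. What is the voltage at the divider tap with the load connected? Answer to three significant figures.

The load sits in parallel with R_B: R_B‖R_L = (180 × 375) / (180 + 375) = 121.6 Ω.
V_out = 30.0 × 121.6 / (1000 + 121.6) = 30.0 × 121.6/1122 = 3.25 V.
(Unloaded it would have been 4.58 V.)

V_out ≈ 3.25 V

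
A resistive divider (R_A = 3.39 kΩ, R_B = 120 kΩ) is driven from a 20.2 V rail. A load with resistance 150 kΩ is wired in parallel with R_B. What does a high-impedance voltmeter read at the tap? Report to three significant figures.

V_out ≈ 19.2 V

The load sits in parallel with R_B: R_B‖R_L = (120 × 150) / (120 + 150) = 66.67 kΩ.
V_out = 20.2 × 66.67 / (3.39 + 66.67) = 20.2 × 66.67/70.06 = 19.2 V.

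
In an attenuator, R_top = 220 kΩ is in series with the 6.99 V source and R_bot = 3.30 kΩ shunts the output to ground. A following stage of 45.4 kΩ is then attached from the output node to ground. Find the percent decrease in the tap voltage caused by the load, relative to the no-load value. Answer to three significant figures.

The divider's output (Thévenin) resistance is R_top‖R_bot = 3.251 kΩ.
Fractional drop under load = R_th/(R_th + R_L) = 3.251 / (3.251 + 45.4) = 0.06683.
So the output falls by 6.68 %.

6.68 %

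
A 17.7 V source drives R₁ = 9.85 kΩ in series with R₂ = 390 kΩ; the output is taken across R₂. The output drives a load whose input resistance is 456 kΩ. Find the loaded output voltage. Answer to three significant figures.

The load sits in parallel with R₂: R₂‖R_L = (390 × 456) / (390 + 456) = 210.2 kΩ.
V_out = 17.7 × 210.2 / (9.85 + 210.2) = 17.7 × 210.2/220.1 = 16.9 V.

V_out ≈ 16.9 V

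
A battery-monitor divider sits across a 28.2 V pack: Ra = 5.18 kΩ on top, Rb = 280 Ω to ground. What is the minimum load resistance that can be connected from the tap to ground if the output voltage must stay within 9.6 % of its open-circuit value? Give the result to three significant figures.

Output resistance R_th = Ra‖Rb = (5180 × 280)/5460 = 265.6 Ω.
The fractional drop is R_th/(R_th + R_L); requiring this ≤ 0.0960 gives R_L ≥ R_th(1/0.0960 − 1) = 265.6 × 9.417 = 2.50 kΩ.

R_L(min) ≈ 2.50 kΩ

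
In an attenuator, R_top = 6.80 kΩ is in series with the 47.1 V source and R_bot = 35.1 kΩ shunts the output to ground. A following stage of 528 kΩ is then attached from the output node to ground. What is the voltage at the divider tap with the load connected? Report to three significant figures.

V_out ≈ 39.0 V

The load sits in parallel with R_bot: R_bot‖R_L = (35.1 × 528) / (35.1 + 528) = 32.91 kΩ.
V_out = 47.1 × 32.91 / (6.80 + 32.91) = 47.1 × 32.91/39.71 = 39.0 V.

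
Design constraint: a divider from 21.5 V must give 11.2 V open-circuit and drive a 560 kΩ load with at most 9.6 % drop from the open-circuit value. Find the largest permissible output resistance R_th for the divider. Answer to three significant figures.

R_th ≤ 59.5 kΩ

Loading drop = R_th/(R_th + R_L) ≤ 0.0960, so R_th ≤ R_L · ε/(1−ε) = 560 kΩ × 0.0960/0.9040 = 59.5 kΩ.
(Any R1, R2 with R2/(R1+R2) = 0.521 and R1‖R2 ≤ 59.5 kΩ will meet the spec.)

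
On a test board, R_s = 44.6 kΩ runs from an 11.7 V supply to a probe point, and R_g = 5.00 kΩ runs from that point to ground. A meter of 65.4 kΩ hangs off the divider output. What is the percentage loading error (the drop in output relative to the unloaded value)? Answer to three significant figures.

6.43 %

The divider's output (Thévenin) resistance is R_s‖R_g = 4.496 kΩ.
Fractional drop under load = R_th/(R_th + R_L) = 4.496 / (4.496 + 65.4) = 0.06432.
So the output falls by 6.43 %.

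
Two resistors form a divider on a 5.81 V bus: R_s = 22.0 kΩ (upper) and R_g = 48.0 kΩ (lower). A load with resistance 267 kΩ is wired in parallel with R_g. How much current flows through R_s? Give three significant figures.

I ≈ 0.0927 mA

R_g‖R_L = 40.69 kΩ, so the source sees R_s + R_g‖R_L = 62.69 kΩ.
I = 5.81 V / 62.69 kΩ = 0.0927 mA.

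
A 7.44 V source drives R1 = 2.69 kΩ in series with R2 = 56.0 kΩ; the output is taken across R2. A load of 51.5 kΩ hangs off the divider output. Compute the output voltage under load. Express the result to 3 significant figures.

The load sits in parallel with R2: R2‖R_L = (56.0 × 51.5) / (56.0 + 51.5) = 26.83 kΩ.
V_out = 7.44 × 26.83 / (2.69 + 26.83) = 7.44 × 26.83/29.52 = 6.76 V.
(Unloaded it would have been 7.10 V.)

V_out ≈ 6.76 V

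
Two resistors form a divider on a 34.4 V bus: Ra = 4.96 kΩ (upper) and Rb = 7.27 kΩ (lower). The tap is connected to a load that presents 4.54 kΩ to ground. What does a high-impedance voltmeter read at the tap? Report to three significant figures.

The load sits in parallel with Rb: Rb‖R_L = (7.27 × 4.54) / (7.27 + 4.54) = 2.795 kΩ.
V_out = 34.4 × 2.795 / (4.96 + 2.795) = 34.4 × 2.795/7.755 = 12.4 V.

V_out ≈ 12.4 V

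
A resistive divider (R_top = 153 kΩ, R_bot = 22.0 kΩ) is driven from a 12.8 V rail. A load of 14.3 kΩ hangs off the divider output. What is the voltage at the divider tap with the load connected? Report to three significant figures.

The load sits in parallel with R_bot: R_bot‖R_L = (22.0 × 14.3) / (22.0 + 14.3) = 8.667 kΩ.
V_out = 12.8 × 8.667 / (153 + 8.667) = 12.8 × 8.667/161.7 = 0.686 V.
(Unloaded it would have been 1.61 V.)

V_out ≈ 0.686 V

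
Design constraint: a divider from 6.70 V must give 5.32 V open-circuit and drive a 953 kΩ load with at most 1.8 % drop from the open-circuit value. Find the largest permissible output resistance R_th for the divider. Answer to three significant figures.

R_th ≤ 17.5 kΩ

Loading drop = R_th/(R_th + R_L) ≤ 0.0180, so R_th ≤ R_L · ε/(1−ε) = 953 kΩ × 0.0180/0.9820 = 17.5 kΩ.
(Any R1, R2 with R2/(R1+R2) = 0.794 and R1‖R2 ≤ 17.5 kΩ will meet the spec.)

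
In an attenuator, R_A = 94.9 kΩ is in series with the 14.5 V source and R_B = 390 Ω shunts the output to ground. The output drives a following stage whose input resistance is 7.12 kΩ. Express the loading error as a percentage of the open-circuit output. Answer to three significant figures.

The divider's output (Thévenin) resistance is R_A‖R_B = 388.4 Ω.
Fractional drop under load = R_th/(R_th + R_L) = 388.4 / (388.4 + 7120) = 0.05173.
So the output falls by 5.17 %.

5.17 %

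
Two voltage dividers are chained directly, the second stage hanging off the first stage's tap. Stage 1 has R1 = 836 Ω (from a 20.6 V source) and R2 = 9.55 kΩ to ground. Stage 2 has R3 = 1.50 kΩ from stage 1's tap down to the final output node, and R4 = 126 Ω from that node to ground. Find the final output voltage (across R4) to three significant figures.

V_out ≈ 0.997 V

Stage 2 presents R3+R4 = 1626 Ω as a load on stage 1's tap.
Stage 1's lower leg becomes R2‖(R3+R4) = 1389 Ω, so V_mid = 20.6 × 1389/2225 = 12.86 V.
Stage 2 is itself unloaded: V_out = V_mid × R4/(R3+R4) = 12.86 × 126/1626 = 0.997 V.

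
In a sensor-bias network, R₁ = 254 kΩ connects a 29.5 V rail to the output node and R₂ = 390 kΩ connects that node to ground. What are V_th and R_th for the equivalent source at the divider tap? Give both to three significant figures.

V_th is the open-circuit tap voltage: 29.5 × 390/(254 + 390) = 17.9 V.
With the supply zeroed, R₁ and R₂ appear in parallel from the tap: R_th = R₁‖R₂ = (254 × 390)/644.0 = 154 kΩ.

V_th = 17.9 V, R_th = 154 kΩ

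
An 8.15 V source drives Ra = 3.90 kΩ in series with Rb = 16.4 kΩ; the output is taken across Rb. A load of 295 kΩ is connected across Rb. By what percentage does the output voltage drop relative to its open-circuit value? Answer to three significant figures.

1.06 %

The divider's output (Thévenin) resistance is Ra‖Rb = 3.151 kΩ.
Fractional drop under load = R_th/(R_th + R_L) = 3.151 / (3.151 + 295) = 0.01057.
So the output falls by 1.06 %.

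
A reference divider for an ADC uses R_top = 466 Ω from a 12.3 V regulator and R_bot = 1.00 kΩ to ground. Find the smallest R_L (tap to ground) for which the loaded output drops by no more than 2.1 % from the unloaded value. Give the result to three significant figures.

Output resistance R_th = R_top‖R_bot = (466 × 1000)/1466 = 317.9 Ω.
The fractional drop is R_th/(R_th + R_L); requiring this ≤ 0.0210 gives R_L ≥ R_th(1/0.0210 − 1) = 317.9 × 46.62 = 14.8 kΩ.

R_L(min) ≈ 14.8 kΩ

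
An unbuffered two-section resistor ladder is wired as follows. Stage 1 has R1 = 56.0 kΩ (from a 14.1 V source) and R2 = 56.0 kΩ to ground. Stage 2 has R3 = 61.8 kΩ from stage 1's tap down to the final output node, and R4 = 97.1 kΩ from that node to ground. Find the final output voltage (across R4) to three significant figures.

V_out ≈ 3.66 V

Stage 2 presents R3+R4 = 158.9 kΩ as a load on stage 1's tap.
Stage 1's lower leg becomes R2‖(R3+R4) = 41.41 kΩ, so V_mid = 14.1 × 41.41/97.41 = 5.994 V.
Stage 2 is itself unloaded: V_out = V_mid × R4/(R3+R4) = 5.994 × 97.1/158.9 = 3.66 V.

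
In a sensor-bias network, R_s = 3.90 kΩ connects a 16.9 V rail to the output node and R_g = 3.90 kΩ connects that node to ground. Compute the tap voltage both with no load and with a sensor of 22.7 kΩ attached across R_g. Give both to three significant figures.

Unloaded: 8.45 V; loaded: 7.78 V

Open-circuit: V = 16.9 × 3.90/(3.90 + 3.90) = 8.45 V.
With the load, R_g becomes R_g‖R_L = 3.328 kΩ, so V = 16.9 × 3.328/7.228 = 7.78 V.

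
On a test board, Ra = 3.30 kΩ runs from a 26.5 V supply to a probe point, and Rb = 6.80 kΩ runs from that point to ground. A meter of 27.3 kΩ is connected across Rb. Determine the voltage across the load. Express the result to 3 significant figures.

V_out ≈ 16.5 V

The load sits in parallel with Rb: Rb‖R_L = (6.80 × 27.3) / (6.80 + 27.3) = 5.444 kΩ.
V_out = 26.5 × 5.444 / (3.30 + 5.444) = 26.5 × 5.444/8.744 = 16.5 V.
(Unloaded it would have been 17.8 V.)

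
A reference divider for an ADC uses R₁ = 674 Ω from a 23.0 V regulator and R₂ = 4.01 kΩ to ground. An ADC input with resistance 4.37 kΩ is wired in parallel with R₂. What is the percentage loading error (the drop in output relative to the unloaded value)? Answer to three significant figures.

The divider's output (Thévenin) resistance is R₁‖R₂ = 577.0 Ω.
Fractional drop under load = R_th/(R_th + R_L) = 577.0 / (577.0 + 4370) = 0.1166.
So the output falls by 11.7 %.

11.7 %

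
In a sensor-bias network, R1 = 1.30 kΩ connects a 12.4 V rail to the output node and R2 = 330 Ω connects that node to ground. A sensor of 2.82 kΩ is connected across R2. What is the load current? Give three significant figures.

I_L ≈ 0.814 mA

R2‖R_L = 295.4 Ω; V_out = 12.4 × 295.4/1595 = 2.296 V.
I_L = V_out / R_L = 2.296 / 2.82 kΩ = 0.814 mA.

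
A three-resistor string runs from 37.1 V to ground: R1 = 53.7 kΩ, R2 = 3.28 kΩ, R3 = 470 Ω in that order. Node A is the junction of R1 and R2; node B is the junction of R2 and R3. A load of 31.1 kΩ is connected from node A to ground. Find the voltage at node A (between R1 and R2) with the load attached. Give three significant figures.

V ≈ 2.18 V

Below node A the series string R2+R3 = 3750 Ω sits in parallel with the 31100 Ω load: 3346 Ω.
V_A = 37.1 × 3346/(53700 + 3346) = 2.18 V.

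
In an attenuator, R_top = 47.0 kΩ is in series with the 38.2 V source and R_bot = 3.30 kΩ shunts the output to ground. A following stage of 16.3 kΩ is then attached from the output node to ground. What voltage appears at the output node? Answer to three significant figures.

V_out ≈ 2.11 V

The load sits in parallel with R_bot: R_bot‖R_L = (3.30 × 16.3) / (3.30 + 16.3) = 2.744 kΩ.
V_out = 38.2 × 2.744 / (47.0 + 2.744) = 38.2 × 2.744/49.74 = 2.11 V.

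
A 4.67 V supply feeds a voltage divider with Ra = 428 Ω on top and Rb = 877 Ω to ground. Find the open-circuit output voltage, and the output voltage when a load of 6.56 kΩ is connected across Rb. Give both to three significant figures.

Open-circuit: V = 4.67 × 877/(428 + 877) = 3.14 V.
With the load, Rb becomes Rb‖R_L = 773.6 Ω, so V = 4.67 × 773.6/1202 = 3.01 V.

Unloaded: 3.14 V; loaded: 3.01 V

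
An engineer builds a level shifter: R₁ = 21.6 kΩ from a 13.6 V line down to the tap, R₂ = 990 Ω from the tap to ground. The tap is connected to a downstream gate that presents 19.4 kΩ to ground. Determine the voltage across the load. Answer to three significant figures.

The load sits in parallel with R₂: R₂‖R_L = (990 × 19400) / (990 + 19400) = 941.9 Ω.
V_out = 13.6 × 941.9 / (21600 + 941.9) = 13.6 × 941.9/22540 = 0.568 V.

V_out ≈ 0.568 V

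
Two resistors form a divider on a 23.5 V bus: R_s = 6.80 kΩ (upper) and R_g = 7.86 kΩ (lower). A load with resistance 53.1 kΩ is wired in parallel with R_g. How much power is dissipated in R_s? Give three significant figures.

Total resistance from the source is R_s + (R_g‖R_L) = 13.65 kΩ, so I = 23.5/13.65 kΩ = 1.722 mA.
P = I²·R_s = (1.722 mA)² × 6.80 kΩ = 20.2 mW.

P ≈ 20.2 mW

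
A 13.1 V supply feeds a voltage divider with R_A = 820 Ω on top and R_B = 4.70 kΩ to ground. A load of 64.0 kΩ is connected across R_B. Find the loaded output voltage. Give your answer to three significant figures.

The load sits in parallel with R_B: R_B‖R_L = (4700 × 64000) / (4700 + 64000) = 4378 Ω.
V_out = 13.1 × 4378 / (820 + 4378) = 13.1 × 4378/5198 = 11.0 V.

V_out ≈ 11.0 V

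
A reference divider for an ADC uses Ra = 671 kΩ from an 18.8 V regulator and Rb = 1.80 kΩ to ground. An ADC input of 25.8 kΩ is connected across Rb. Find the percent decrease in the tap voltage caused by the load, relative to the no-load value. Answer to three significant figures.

The divider's output (Thévenin) resistance is Ra‖Rb = 1.795 kΩ.
Fractional drop under load = R_th/(R_th + R_L) = 1.795 / (1.795 + 25.8) = 0.06505.
So the output falls by 6.51 %.

6.51 %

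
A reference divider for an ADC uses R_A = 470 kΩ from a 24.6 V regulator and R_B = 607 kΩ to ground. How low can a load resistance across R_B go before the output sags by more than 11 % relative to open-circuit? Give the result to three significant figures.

Output resistance R_th = R_A‖R_B = (470 × 607)/1077 = 264.9 kΩ.
The fractional drop is R_th/(R_th + R_L); requiring this ≤ 0.110 gives R_L ≥ R_th(1/0.110 − 1) = 264.9 × 8.091 = 2.14 MΩ.

R_L(min) ≈ 2.14 MΩ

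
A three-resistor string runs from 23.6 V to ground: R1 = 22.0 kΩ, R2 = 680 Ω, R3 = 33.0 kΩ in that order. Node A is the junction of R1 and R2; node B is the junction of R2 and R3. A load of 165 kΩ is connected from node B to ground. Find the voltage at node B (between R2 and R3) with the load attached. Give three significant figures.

At node B, R3 is in parallel with the load: R3‖R_L = 27500 Ω.
Below node A the resistance is R2 + (R3‖R_L) = 28180 Ω, so V_A = 23.6 × 28180/50180 = 13.25 V.
Then V_B = V_A × (R3‖R_L)/(R2 + R3‖R_L) = 13.25 × 27500/28180 = 12.9 V.

V ≈ 12.9 V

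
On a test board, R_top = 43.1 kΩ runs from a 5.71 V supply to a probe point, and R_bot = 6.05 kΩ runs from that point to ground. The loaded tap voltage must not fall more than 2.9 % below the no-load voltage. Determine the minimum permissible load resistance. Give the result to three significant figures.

R_L(min) ≈ 178 kΩ

Output resistance R_th = R_top‖R_bot = (43.1 × 6.05)/49.15 = 5.305 kΩ.
The fractional drop is R_th/(R_th + R_L); requiring this ≤ 0.0290 gives R_L ≥ R_th(1/0.0290 − 1) = 5.305 × 33.48 = 178 kΩ.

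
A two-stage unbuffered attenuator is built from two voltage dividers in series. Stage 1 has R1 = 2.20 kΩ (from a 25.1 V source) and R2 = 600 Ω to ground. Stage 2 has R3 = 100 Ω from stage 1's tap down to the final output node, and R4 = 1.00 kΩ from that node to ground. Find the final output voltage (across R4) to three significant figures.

Stage 2 presents R3+R4 = 1100 Ω as a load on stage 1's tap.
Stage 1's lower leg becomes R2‖(R3+R4) = 388.2 Ω, so V_mid = 25.1 × 388.2/2588 = 3.765 V.
Stage 2 is itself unloaded: V_out = V_mid × R4/(R3+R4) = 3.765 × 1000/1100 = 3.42 V.

V_out ≈ 3.42 V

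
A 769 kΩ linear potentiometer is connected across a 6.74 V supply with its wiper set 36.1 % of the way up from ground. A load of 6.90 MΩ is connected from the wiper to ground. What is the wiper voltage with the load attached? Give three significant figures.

V ≈ 2.37 V

The wiper splits the pot into (1−α)R = 491.4 kΩ above and αR = 277.6 kΩ below.
Lower section ‖ load = 266.9 kΩ.
V_wiper = 6.74 × 266.9/(491.4 + 266.9) = 2.37 V.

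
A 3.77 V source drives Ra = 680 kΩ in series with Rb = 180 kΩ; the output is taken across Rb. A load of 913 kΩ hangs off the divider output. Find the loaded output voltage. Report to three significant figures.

The load sits in parallel with Rb: Rb‖R_L = (180 × 913) / (180 + 913) = 150.4 kΩ.
V_out = 3.77 × 150.4 / (680 + 150.4) = 3.77 × 150.4/830.4 = 0.683 V.
(Unloaded it would have been 0.789 V.)

V_out ≈ 0.683 V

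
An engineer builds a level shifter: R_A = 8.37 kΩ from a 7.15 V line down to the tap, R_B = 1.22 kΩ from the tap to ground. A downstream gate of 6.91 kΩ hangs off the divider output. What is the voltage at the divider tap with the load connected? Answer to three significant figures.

V_out ≈ 0.788 V

The load sits in parallel with R_B: R_B‖R_L = (1.22 × 6.91) / (1.22 + 6.91) = 1.037 kΩ.
V_out = 7.15 × 1.037 / (8.37 + 1.037) = 7.15 × 1.037/9.407 = 0.788 V.
(Unloaded it would have been 0.910 V.)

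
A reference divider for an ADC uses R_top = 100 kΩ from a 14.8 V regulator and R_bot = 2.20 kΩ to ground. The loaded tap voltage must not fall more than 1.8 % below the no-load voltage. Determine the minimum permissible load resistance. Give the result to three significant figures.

R_L(min) ≈ 117 kΩ

Output resistance R_th = R_top‖R_bot = (100 × 2.20)/102.2 = 2.153 kΩ.
The fractional drop is R_th/(R_th + R_L); requiring this ≤ 0.0180 gives R_L ≥ R_th(1/0.0180 − 1) = 2.153 × 54.56 = 117 kΩ.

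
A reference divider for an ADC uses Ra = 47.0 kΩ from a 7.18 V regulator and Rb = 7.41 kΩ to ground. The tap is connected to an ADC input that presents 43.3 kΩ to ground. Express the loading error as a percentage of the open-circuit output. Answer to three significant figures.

12.9 %

Unloaded V = 7.18 × 7.41/54.41 = 0.97783 V.
Loaded: Rb‖R_L = 6.327 kΩ, giving V = 7.18 × 6.327/53.33 = 0.85190 V.
Drop = (0.97783 − 0.85190) / 0.97783 = 12.9 %.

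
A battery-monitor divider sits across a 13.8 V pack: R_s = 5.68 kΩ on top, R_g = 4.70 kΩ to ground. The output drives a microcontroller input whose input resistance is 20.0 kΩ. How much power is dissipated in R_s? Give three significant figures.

Total resistance from the source is R_s + (R_g‖R_L) = 9.486 kΩ, so I = 13.8/9.486 kΩ = 1.455 mA.
P = I²·R_s = (1.455 mA)² × 5.68 kΩ = 12.0 mW.

P ≈ 12.0 mW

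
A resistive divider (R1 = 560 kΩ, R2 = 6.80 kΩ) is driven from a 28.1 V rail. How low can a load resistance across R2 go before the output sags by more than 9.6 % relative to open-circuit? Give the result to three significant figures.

Output resistance R_th = R1‖R2 = (560 × 6.80)/566.8 = 6.718 kΩ.
The fractional drop is R_th/(R_th + R_L); requiring this ≤ 0.0960 gives R_L ≥ R_th(1/0.0960 − 1) = 6.718 × 9.417 = 63.3 kΩ.

R_L(min) ≈ 63.3 kΩ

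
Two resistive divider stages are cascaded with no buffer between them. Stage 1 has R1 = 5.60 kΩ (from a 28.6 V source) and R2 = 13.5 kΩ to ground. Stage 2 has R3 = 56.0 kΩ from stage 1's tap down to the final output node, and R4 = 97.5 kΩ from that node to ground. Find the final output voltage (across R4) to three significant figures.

Stage 2 presents R3+R4 = 153.5 kΩ as a load on stage 1's tap.
Stage 1's lower leg becomes R2‖(R3+R4) = 12.41 kΩ, so V_mid = 28.6 × 12.41/18.01 = 19.71 V.
Stage 2 is itself unloaded: V_out = V_mid × R4/(R3+R4) = 19.71 × 97.5/153.5 = 12.5 V.

V_out ≈ 12.5 V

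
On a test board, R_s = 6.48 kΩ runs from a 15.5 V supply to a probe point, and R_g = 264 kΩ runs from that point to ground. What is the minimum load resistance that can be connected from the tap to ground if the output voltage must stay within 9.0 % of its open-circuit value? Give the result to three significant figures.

R_L(min) ≈ 64.0 kΩ

Output resistance R_th = R_s‖R_g = (6.48 × 264)/270.5 = 6.325 kΩ.
The fractional drop is R_th/(R_th + R_L); requiring this ≤ 0.0900 gives R_L ≥ R_th(1/0.0900 − 1) = 6.325 × 10.11 = 64.0 kΩ.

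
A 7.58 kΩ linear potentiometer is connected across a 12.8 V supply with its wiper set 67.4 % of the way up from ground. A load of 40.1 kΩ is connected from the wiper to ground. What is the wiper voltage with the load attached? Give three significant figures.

V ≈ 8.28 V

The wiper splits the pot into (1−α)R = 2.471 kΩ above and αR = 5.109 kΩ below.
Lower section ‖ load = 4.532 kΩ.
V_wiper = 12.8 × 4.532/(2.471 + 4.532) = 8.28 V.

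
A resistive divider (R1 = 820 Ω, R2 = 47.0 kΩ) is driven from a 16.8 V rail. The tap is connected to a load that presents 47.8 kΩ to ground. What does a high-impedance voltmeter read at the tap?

V_out ≈ 16.2 V

The load sits in parallel with R2: R2‖R_L = (47000 × 47800) / (47000 + 47800) = 23700 Ω.
V_out = 16.8 × 23700 / (820 + 23700) = 16.8 × 23700/24520 = 16.2 V.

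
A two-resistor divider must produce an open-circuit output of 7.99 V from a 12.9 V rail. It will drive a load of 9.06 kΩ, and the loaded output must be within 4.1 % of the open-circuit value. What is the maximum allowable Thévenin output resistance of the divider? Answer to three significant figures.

Loading drop = R_th/(R_th + R_L) ≤ 0.0410, so R_th ≤ R_L · ε/(1−ε) = 9.06 kΩ × 0.0410/0.9590 = 387 Ω.

R_th ≤ 387 Ω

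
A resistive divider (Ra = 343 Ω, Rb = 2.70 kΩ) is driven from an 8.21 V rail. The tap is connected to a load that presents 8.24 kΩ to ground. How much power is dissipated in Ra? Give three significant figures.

Total resistance from the source is Ra + (Rb‖R_L) = 2377 Ω, so I = 8.21/2377 Ω = 3.454 mA.
P = I²·Ra = (3.454 mA)² × 343 Ω = 4.09 mW.

P ≈ 4.09 mW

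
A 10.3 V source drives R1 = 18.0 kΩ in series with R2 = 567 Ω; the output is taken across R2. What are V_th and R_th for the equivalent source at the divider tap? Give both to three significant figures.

V_th is the open-circuit tap voltage: 10.3 × 567/(18000 + 567) = 0.315 V.
With the supply zeroed, R1 and R2 appear in parallel from the tap: R_th = R1‖R2 = (18000 × 567)/18570 = 550 Ω.

V_th = 0.315 V, R_th = 550 Ω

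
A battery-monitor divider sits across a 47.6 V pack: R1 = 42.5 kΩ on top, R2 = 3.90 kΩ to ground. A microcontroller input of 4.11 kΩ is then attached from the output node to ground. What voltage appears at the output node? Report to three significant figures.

V_out ≈ 2.14 V

The load sits in parallel with R2: R2‖R_L = (3.90 × 4.11) / (3.90 + 4.11) = 2.001 kΩ.
V_out = 47.6 × 2.001 / (42.5 + 2.001) = 47.6 × 2.001/44.50 = 2.14 V.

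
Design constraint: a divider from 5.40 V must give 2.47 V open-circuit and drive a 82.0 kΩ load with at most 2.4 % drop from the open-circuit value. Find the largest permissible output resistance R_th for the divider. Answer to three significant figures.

R_th ≤ 2.02 kΩ

Loading drop = R_th/(R_th + R_L) ≤ 0.0240, so R_th ≤ R_L · ε/(1−ε) = 82.0 kΩ × 0.0240/0.9760 = 2.02 kΩ.
(Any R1, R2 with R2/(R1+R2) = 0.457 and R1‖R2 ≤ 2.02 kΩ will meet the spec.)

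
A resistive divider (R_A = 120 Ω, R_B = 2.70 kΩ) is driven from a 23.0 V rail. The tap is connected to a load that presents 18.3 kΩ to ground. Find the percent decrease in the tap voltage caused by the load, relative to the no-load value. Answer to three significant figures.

0.624 %

The divider's output (Thévenin) resistance is R_A‖R_B = 114.9 Ω.
Fractional drop under load = R_th/(R_th + R_L) = 114.9 / (114.9 + 18300) = 0.006239.
So the output falls by 0.624 %.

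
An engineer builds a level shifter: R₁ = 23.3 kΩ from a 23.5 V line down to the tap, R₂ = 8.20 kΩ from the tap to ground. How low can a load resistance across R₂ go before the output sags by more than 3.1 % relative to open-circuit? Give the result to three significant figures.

Output resistance R_th = R₁‖R₂ = (23.3 × 8.20)/31.50 = 6.065 kΩ.
The fractional drop is R_th/(R_th + R_L); requiring this ≤ 0.0310 gives R_L ≥ R_th(1/0.0310 − 1) = 6.065 × 31.26 = 190 kΩ.

R_L(min) ≈ 190 kΩ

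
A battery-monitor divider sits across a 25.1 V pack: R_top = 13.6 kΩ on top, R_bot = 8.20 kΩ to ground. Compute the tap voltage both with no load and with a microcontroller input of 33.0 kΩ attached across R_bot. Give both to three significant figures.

Open-circuit: V = 25.1 × 8.20/(13.6 + 8.20) = 9.44 V.
With the load, R_bot becomes R_bot‖R_L = 6.568 kΩ, so V = 25.1 × 6.568/20.17 = 8.17 V.

Unloaded: 9.44 V; loaded: 8.17 V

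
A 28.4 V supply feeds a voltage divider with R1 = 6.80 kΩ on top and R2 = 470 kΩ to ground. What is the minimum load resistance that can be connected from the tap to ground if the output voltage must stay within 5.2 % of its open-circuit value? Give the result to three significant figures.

R_L(min) ≈ 122 kΩ

Output resistance R_th = R1‖R2 = (6.80 × 470)/476.8 = 6.703 kΩ.
The fractional drop is R_th/(R_th + R_L); requiring this ≤ 0.0520 gives R_L ≥ R_th(1/0.0520 − 1) = 6.703 × 18.23 = 122 kΩ.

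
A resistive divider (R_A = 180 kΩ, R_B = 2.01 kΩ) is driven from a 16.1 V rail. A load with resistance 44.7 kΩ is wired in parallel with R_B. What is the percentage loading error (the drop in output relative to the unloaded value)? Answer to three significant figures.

4.26 %

The divider's output (Thévenin) resistance is R_A‖R_B = 1.988 kΩ.
Fractional drop under load = R_th/(R_th + R_L) = 1.988 / (1.988 + 44.7) = 0.04258.
So the output falls by 4.26 %.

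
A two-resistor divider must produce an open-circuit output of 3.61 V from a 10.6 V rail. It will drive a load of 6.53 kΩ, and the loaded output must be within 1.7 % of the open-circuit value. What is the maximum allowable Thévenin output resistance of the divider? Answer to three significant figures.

Loading drop = R_th/(R_th + R_L) ≤ 0.0170, so R_th ≤ R_L · ε/(1−ε) = 6.53 kΩ × 0.0170/0.9830 = 113 Ω.

R_th ≤ 113 Ω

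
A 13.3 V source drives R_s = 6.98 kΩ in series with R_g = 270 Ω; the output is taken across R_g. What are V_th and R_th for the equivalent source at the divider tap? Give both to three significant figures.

V_th is the open-circuit tap voltage: 13.3 × 270/(6980 + 270) = 0.495 V.
With the supply zeroed, R_s and R_g appear in parallel from the tap: R_th = R_s‖R_g = (6980 × 270)/7250 = 260 Ω.

V_th = 0.495 V, R_th = 260 Ω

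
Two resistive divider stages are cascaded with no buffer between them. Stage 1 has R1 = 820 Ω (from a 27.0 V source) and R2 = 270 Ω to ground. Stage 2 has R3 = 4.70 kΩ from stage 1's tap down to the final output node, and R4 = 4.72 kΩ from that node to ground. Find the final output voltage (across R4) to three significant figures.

Stage 2 presents R3+R4 = 9420 Ω as a load on stage 1's tap.
Stage 1's lower leg becomes R2‖(R3+R4) = 262.5 Ω, so V_mid = 27.0 × 262.5/1082 = 6.547 V.
Stage 2 is itself unloaded: V_out = V_mid × R4/(R3+R4) = 6.547 × 4720/9420 = 3.28 V.

V_out ≈ 3.28 V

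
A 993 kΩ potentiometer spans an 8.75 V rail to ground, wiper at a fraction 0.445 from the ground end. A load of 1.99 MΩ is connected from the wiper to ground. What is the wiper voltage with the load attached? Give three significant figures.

The wiper splits the pot into (1−α)R = 551.1 kΩ above and αR = 441.9 kΩ below.
Lower section ‖ load = 361.6 kΩ.
V_wiper = 8.75 × 361.6/(551.1 + 361.6) = 3.47 V.

V ≈ 3.47 V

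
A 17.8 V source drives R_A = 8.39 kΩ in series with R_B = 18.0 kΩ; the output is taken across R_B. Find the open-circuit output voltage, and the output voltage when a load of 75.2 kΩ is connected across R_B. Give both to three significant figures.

Open-circuit: V = 17.8 × 18.0/(8.39 + 18.0) = 12.1 V.
With the load, R_B becomes R_B‖R_L = 14.52 kΩ, so V = 17.8 × 14.52/22.91 = 11.3 V.

Unloaded: 12.1 V; loaded: 11.3 V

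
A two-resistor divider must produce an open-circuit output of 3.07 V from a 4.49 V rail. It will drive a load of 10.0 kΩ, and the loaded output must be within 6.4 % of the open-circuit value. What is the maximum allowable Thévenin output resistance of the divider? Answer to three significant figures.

Loading drop = R_th/(R_th + R_L) ≤ 0.0640, so R_th ≤ R_L · ε/(1−ε) = 10.0 kΩ × 0.0640/0.9360 = 684 Ω.

R_th ≤ 684 Ω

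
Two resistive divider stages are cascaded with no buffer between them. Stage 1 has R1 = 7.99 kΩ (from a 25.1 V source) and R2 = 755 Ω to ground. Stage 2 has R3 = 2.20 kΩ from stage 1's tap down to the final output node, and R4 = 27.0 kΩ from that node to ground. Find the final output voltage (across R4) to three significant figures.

V_out ≈ 1.96 V

Stage 2 presents R3+R4 = 29200 Ω as a load on stage 1's tap.
Stage 1's lower leg becomes R2‖(R3+R4) = 736.0 Ω, so V_mid = 25.1 × 736.0/8726 = 2.117 V.
Stage 2 is itself unloaded: V_out = V_mid × R4/(R3+R4) = 2.117 × 27000/29200 = 1.96 V.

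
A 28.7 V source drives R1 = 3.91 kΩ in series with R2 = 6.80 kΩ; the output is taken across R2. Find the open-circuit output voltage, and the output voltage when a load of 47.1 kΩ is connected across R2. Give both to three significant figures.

Open-circuit: V = 28.7 × 6.80/(3.91 + 6.80) = 18.2 V.
With the load, R2 becomes R2‖R_L = 5.942 kΩ, so V = 28.7 × 5.942/9.852 = 17.3 V.

Unloaded: 18.2 V; loaded: 17.3 V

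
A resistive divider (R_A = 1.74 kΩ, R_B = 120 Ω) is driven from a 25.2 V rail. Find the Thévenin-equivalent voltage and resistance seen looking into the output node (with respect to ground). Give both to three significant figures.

V_th is the open-circuit tap voltage: 25.2 × 120/(1740 + 120) = 1.63 V.
With the supply zeroed, R_A and R_B appear in parallel from the tap: R_th = R_A‖R_B = (1740 × 120)/1860 = 112 Ω.

V_th = 1.63 V, R_th = 112 Ω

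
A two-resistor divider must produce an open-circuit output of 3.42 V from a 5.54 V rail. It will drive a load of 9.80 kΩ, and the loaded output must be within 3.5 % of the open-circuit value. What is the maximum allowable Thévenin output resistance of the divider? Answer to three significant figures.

Loading drop = R_th/(R_th + R_L) ≤ 0.0350, so R_th ≤ R_L · ε/(1−ε) = 9.80 kΩ × 0.0350/0.9650 = 355 Ω.

R_th ≤ 355 Ω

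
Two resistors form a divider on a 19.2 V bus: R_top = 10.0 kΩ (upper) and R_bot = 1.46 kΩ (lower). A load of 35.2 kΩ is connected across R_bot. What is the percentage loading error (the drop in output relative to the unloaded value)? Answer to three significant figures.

The divider's output (Thévenin) resistance is R_top‖R_bot = 1.274 kΩ.
Fractional drop under load = R_th/(R_th + R_L) = 1.274 / (1.274 + 35.2) = 0.03493.
So the output falls by 3.49 %.

3.49 %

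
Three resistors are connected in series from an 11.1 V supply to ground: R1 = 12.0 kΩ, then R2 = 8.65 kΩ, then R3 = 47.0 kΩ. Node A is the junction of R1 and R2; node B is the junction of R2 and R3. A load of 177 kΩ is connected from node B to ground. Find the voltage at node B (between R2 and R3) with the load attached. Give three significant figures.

At node B, R3 is in parallel with the load: R3‖R_L = 37.14 kΩ.
Below node A the resistance is R2 + (R3‖R_L) = 45.79 kΩ, so V_A = 11.1 × 45.79/57.79 = 8.795 V.
Then V_B = V_A × (R3‖R_L)/(R2 + R3‖R_L) = 8.795 × 37.14/45.79 = 7.13 V.

V ≈ 7.13 V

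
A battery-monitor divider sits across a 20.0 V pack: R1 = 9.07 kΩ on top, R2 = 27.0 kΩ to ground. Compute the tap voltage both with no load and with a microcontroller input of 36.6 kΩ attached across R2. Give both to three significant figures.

Unloaded: 15.0 V; loaded: 12.6 V

Open-circuit: V = 20.0 × 27.0/(9.07 + 27.0) = 15.0 V.
With the load, R2 becomes R2‖R_L = 15.54 kΩ, so V = 20.0 × 15.54/24.61 = 12.6 V.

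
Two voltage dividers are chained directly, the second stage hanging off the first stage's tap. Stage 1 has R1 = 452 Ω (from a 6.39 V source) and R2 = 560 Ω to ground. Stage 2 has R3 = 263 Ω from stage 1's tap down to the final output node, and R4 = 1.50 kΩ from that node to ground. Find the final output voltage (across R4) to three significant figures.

Stage 2 presents R3+R4 = 1763 Ω as a load on stage 1's tap.
Stage 1's lower leg becomes R2‖(R3+R4) = 425.0 Ω, so V_mid = 6.39 × 425.0/877.0 = 3.097 V.
Stage 2 is itself unloaded: V_out = V_mid × R4/(R3+R4) = 3.097 × 1500/1763 = 2.63 V.

V_out ≈ 2.63 V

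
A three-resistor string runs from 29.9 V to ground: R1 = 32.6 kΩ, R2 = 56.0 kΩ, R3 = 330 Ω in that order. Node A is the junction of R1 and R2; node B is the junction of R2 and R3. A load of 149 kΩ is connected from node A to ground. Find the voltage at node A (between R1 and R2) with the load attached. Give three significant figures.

V ≈ 16.6 V

Below node A the series string R2+R3 = 56330 Ω sits in parallel with the 149000 Ω load: 40880 Ω.
V_A = 29.9 × 40880/(32600 + 40880) = 16.6 V.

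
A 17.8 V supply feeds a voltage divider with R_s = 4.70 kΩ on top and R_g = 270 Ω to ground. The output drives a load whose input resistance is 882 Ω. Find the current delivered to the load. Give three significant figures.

I_L ≈ 0.850 mA

R_g‖R_L = 206.7 Ω; V_out = 17.8 × 206.7/4907 = 0.7499 V.
I_L = V_out / R_L = 0.7499 / 882 Ω = 0.850 mA.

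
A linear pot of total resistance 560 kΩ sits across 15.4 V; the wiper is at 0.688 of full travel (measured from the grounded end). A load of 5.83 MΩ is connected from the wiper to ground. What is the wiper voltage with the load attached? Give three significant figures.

The wiper splits the pot into (1−α)R = 174.7 kΩ above and αR = 385.3 kΩ below.
Lower section ‖ load = 361.4 kΩ.
V_wiper = 15.4 × 361.4/(174.7 + 361.4) = 10.4 V.

V ≈ 10.4 V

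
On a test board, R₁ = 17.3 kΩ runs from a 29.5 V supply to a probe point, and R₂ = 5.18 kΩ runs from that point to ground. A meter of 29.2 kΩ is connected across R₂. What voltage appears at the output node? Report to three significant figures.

V_out ≈ 5.98 V

The load sits in parallel with R₂: R₂‖R_L = (5.18 × 29.2) / (5.18 + 29.2) = 4.400 kΩ.
V_out = 29.5 × 4.400 / (17.3 + 4.400) = 29.5 × 4.400/21.70 = 5.98 V.
(Unloaded it would have been 6.80 V.)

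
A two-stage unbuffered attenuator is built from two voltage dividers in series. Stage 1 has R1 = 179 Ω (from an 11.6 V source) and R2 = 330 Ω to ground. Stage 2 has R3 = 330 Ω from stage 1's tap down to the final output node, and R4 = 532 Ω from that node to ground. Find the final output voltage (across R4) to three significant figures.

V_out ≈ 4.09 V

Stage 2 presents R3+R4 = 862.0 Ω as a load on stage 1's tap.
Stage 1's lower leg becomes R2‖(R3+R4) = 238.6 Ω, so V_mid = 11.6 × 238.6/417.6 = 6.628 V.
Stage 2 is itself unloaded: V_out = V_mid × R4/(R3+R4) = 6.628 × 532/862.0 = 4.09 V.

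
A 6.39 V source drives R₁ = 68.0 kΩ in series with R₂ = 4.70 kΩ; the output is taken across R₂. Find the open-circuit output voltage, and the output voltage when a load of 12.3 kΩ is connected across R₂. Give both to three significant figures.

Open-circuit: V = 6.39 × 4.70/(68.0 + 4.70) = 0.413 V.
With the load, R₂ becomes R₂‖R_L = 3.401 kΩ, so V = 6.39 × 3.401/71.40 = 0.304 V.

Unloaded: 0.413 V; loaded: 0.304 V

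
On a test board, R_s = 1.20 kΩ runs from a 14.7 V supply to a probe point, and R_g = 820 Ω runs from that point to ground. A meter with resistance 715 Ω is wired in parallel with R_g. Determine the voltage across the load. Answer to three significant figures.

The load sits in parallel with R_g: R_g‖R_L = (820 × 715) / (820 + 715) = 382.0 Ω.
V_out = 14.7 × 382.0 / (1200 + 382.0) = 14.7 × 382.0/1582 = 3.55 V.

V_out ≈ 3.55 V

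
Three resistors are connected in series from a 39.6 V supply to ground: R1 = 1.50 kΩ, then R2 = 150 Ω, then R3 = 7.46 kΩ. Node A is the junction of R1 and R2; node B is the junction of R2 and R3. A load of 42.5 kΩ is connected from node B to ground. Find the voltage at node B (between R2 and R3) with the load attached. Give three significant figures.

V ≈ 31.4 V

At node B, R3 is in parallel with the load: R3‖R_L = 6346 Ω.
Below node A the resistance is R2 + (R3‖R_L) = 6496 Ω, so V_A = 39.6 × 6496/7996 = 32.17 V.
Then V_B = V_A × (R3‖R_L)/(R2 + R3‖R_L) = 32.17 × 6346/6496 = 31.4 V.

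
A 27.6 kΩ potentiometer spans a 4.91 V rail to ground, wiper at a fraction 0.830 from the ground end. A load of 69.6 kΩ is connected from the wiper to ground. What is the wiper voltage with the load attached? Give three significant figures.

The wiper splits the pot into (1−α)R = 4.692 kΩ above and αR = 22.91 kΩ below.
Lower section ‖ load = 17.24 kΩ.
V_wiper = 4.91 × 17.24/(4.692 + 17.24) = 3.86 V.

V ≈ 3.86 V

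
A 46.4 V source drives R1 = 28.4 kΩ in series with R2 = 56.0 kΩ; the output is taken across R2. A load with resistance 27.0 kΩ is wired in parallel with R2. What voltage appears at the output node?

The load sits in parallel with R2: R2‖R_L = (56.0 × 27.0) / (56.0 + 27.0) = 18.22 kΩ.
V_out = 46.4 × 18.22 / (28.4 + 18.22) = 46.4 × 18.22/46.62 = 18.1 V.

V_out ≈ 18.1 V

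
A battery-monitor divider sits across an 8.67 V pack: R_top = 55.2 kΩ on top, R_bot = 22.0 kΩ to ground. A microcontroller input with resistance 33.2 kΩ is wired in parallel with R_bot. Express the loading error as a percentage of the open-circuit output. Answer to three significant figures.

32.1 %

Unloaded V = 8.67 × 22.0/77.20 = 2.471 V.
Loaded: R_bot‖R_L = 13.23 kΩ, giving V = 8.67 × 13.23/68.43 = 1.676 V.
Drop = (2.471 − 1.676) / 2.471 = 32.1 %.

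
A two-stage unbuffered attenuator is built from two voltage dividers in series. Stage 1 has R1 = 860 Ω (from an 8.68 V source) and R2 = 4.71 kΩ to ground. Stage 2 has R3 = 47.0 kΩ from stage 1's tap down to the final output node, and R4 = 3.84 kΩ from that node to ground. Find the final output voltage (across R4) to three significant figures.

V_out ≈ 0.547 V

Stage 2 presents R3+R4 = 50840 Ω as a load on stage 1's tap.
Stage 1's lower leg becomes R2‖(R3+R4) = 4311 Ω, so V_mid = 8.68 × 4311/5171 = 7.236 V.
Stage 2 is itself unloaded: V_out = V_mid × R4/(R3+R4) = 7.236 × 3840/50840 = 0.547 V.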